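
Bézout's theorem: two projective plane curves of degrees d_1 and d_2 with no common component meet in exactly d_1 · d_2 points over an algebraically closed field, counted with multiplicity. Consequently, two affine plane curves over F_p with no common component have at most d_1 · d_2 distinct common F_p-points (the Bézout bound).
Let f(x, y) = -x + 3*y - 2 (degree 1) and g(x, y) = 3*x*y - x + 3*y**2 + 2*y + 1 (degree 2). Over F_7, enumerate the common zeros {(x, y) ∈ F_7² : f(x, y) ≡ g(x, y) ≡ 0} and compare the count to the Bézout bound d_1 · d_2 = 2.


Common zeros: ∅; count = 0; Bézout bound = 2.

deg(f) = 1, deg(g) = 2, so Bézout bound = 2.
Scan x ∈ F_7. For each x, list the y ∈ F_7 with f(x, y) ≡ 0 and those with g(x, y) ≡ 0 (mod 7); the common zeros in that column are the intersection.
  x = 0: f ≡ 0 at y ∈ {3}; g ≡ 0 at y ∈ ∅; common: ∅.
  x = 1: f ≡ 0 at y ∈ {1}; g ≡ 0 at y ∈ {0, 3}; common: ∅.
  x = 2: f ≡ 0 at y ∈ {6}; g ≡ 0 at y ∈ ∅; common: ∅.
  x = 3: f ≡ 0 at y ∈ {4}; g ≡ 0 at y ∈ ∅; common: ∅.
  x = 4: f ≡ 0 at y ∈ {2}; g ≡ 0 at y ∈ {1, 6}; common: ∅.
  x = 5: f ≡ 0 at y ∈ {0}; g ≡ 0 at y ∈ {2, 4}; common: ∅.
  x = 6: f ≡ 0 at y ∈ {5}; g ≡ 0 at y ∈ ∅; common: ∅.
Collecting: common zeros = ∅, so the count is 0.
Comparison with the Bézout bound: 0 ≤ 2 = deg(f)·deg(g), as expected for curves with no common component (the affine F_7-count falls short of the bound because intersections may lie at infinity, over extension fields, or carry multiplicity).


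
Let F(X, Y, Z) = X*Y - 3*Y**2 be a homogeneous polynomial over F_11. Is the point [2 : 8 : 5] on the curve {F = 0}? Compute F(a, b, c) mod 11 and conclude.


F(2,8,5) ≡ 0 (mod 11); P is on the curve.

Evaluate F(2, 8, 5) term-by-term (mod 11).
  X*Y ↦ 1·2·8·1 = 16
  -3*Y**2 ↦ -3·1·64·1 = -192
Sum: F(2, 8, 5) = (16) + (-192) = -176.
Reducing mod 11: -176 ≡ 0 (mod 11).
Since F(a, b, c) ≡ 0 (mod 11), P lies on the curve.


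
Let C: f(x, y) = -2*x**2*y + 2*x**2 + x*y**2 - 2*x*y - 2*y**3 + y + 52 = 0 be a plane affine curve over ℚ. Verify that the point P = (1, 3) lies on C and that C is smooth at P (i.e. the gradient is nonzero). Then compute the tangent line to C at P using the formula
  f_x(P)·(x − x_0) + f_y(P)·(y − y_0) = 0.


Tangent line at P: -5*x - 51*y + 158 = 0.

Step 1: f(1, 3) = 0, so P lies on C.
Step 2: partial derivatives
  f_x(x, y) = -4*x*y + 4*x + y**2 - 2*y, f_y(x, y) = -2*x**2 + 2*x*y - 2*x - 6*y**2 + 1.
  f_x(P) = -5, f_y(P) = -51 (gradient nonzero, so P is smooth).
Step 3: tangent line at P: -5·(x − 1) + -51·(y − 3) = 0.
Expanding: -5*x - 51*y + 158 = 0.


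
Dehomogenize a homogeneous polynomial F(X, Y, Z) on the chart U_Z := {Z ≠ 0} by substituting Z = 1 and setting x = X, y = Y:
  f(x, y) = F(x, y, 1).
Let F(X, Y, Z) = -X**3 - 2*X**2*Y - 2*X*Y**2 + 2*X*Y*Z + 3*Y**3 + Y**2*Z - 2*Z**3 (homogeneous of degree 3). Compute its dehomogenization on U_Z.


f(x, y) = -x**3 - 2*x**2*y - 2*x*y**2 + 2*x*y + 3*y**3 + y**2 - 2

On U_Z we set Z = 1. Each monomial c·X^i·Y^j·Z^k in F becomes c·x^i·y^j·1^k = c·x^i·y^j.
Substituting Z = 1: F(X, Y, 1) = -x**3 - 2*x**2*y - 2*x*y**2 + 2*x*y + 3*y**3 + y**2 - 2.
Note: deg(f) ≤ deg(F) = 3; strict inequality happens when F is divisible by Z (lost terms).


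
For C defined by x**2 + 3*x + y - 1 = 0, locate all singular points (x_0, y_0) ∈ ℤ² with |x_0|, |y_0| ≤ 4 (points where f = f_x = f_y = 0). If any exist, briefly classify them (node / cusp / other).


No singular points in the scanned grid; C is smooth there.

Compute partial derivatives:
  f_x = 2*x + 3.
  f_y = 1.
f_y = 1 is a nonzero constant, so f_y never vanishes: no point (x, y) can satisfy f = f_x = f_y = 0. In particular no (x, y) ∈ {−4, ..., 4}² is singular; the curve is smooth.


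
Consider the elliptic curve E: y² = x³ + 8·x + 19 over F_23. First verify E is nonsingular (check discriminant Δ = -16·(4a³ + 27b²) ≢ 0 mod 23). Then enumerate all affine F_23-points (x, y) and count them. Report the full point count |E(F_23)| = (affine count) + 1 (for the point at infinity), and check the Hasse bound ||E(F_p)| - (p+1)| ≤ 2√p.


Affine points = {(3, 1), (3, 22), (4, 0), (5, 0), (7, 2), (7, 21), (10, 8), (10, 15), (11, 9), (11, 14), (12, 7), (12, 16), (14, 0), (15, 8), (15, 15), (17, 10), (17, 13), (21, 8), (21, 15)}; affine count = 19; |E(F_23)| = 20.

Discriminant check: Δ ∝ 4a³ + 27b² = 4·8³ + 27·19² = 4·512 + 27·361 ≡ 19 (mod 23). Nonzero ⇒ E is nonsingular.
For each x ∈ F_23, compute rhs = x³ + 8·x + 19 mod 23, then count y ∈ F_23 with y² ≡ rhs.
  x = 0: rhs = 19, matching y values: none (0 points).
  x = 1: rhs = 5, matching y values: none (0 points).
  x = 2: rhs = 20, matching y values: none (0 points).
  x = 3: rhs = 1, matching y values: 1, 22 (2 points).
  x = 4: rhs = 0, matching y values: 0 (1 points).
  x = 5: rhs = 0, matching y values: 0 (1 points).
  x = 6: rhs = 7, matching y values: none (0 points).
  x = 7: rhs = 4, matching y values: 2, 21 (2 points).
  x = 8: rhs = 20, matching y values: none (0 points).
  x = 9: rhs = 15, matching y values: none (0 points).
  x = 10: rhs = 18, matching y values: 8, 15 (2 points).
  x = 11: rhs = 12, matching y values: 9, 14 (2 points).
  x = 12: rhs = 3, matching y values: 7, 16 (2 points).
  x = 13: rhs = 20, matching y values: none (0 points).
  x = 14: rhs = 0, matching y values: 0 (1 points).
  x = 15: rhs = 18, matching y values: 8, 15 (2 points).
  x = 16: rhs = 11, matching y values: none (0 points).
  x = 17: rhs = 8, matching y values: 10, 13 (2 points).
  x = 18: rhs = 15, matching y values: none (0 points).
  x = 19: rhs = 15, matching y values: none (0 points).
  x = 20: rhs = 14, matching y values: none (0 points).
  x = 21: rhs = 18, matching y values: 8, 15 (2 points).
  x = 22: rhs = 10, matching y values: none (0 points).
Total affine count: 19.
Full point count |E(F_23)| = 19 + 1 = 20.
Hasse bound: |20 − (23+1)| = |-4| = 4 ≤ 2√23 ≈ 9.5917 ✓.


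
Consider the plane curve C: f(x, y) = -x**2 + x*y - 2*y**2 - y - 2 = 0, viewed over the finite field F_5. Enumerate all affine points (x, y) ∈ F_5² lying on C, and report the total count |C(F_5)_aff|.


Affine F_5-points: {(0, 1), (1, 1), (1, 4), (3, 2), (3, 4), (4, 2)}; count = 6.

For each of the 25 pairs (x, y) ∈ F_5², evaluate f(x, y) mod 5. Record the zeros.
  x = 0: [0↦3, 1↦0, 2↦3, 3↦2, 4↦2]  zeros at y ∈ {1}
  x = 1: [0↦2, 1↦0, 2↦4, 3↦4, 4↦0]  zeros at y ∈ {1, 4}
  x = 2: [0↦4, 1↦3, 2↦3, 3↦4, 4↦1]  zeros at y ∈ ∅
  x = 3: [0↦4, 1↦4, 2↦0, 3↦2, 4↦0]  zeros at y ∈ {2, 4}
  x = 4: [0↦2, 1↦3, 2↦0, 3↦3, 4↦2]  zeros at y ∈ {2}
Collecting zeros: affine points = {(0, 1), (1, 1), (1, 4), (3, 2), (3, 4), (4, 2)}.
Total count |C(F_5)_aff| = 6.


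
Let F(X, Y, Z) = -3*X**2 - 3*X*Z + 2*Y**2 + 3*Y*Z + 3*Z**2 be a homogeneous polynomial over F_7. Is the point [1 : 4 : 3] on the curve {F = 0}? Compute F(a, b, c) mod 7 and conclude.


F(1,4,3) ≡ 6 (mod 7); P is NOT on the curve.

Evaluate F(1, 4, 3) term-by-term (mod 7).
  -3*X**2 ↦ -3·1·1·1 = -3
  -3*X*Z ↦ -3·1·1·3 = -9
  2*Y**2 ↦ 2·1·16·1 = 32
  3*Y*Z ↦ 3·1·4·3 = 36
  3*Z**2 ↦ 3·1·1·9 = 27
Sum: F(1, 4, 3) = (-3) + (-9) + (32) + (36) + (27) = 83.
Reducing mod 7: 83 ≡ 6 (mod 7).
Since F(a, b, c) ≡ 6 ≠ 0 (mod 7), P does NOT lie on the curve.


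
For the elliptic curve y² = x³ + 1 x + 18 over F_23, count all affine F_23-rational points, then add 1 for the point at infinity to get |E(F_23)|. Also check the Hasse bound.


Affine points = {(0, 8), (0, 15), (3, 5), (3, 18), (7, 0), (8, 3), (8, 20), (10, 4), (10, 19), (11, 7), (11, 16), (14, 4), (14, 19), (15, 2), (15, 21), (16, 6), (16, 17), (17, 7), (17, 16), (18, 7), (18, 16), (21, 10), (21, 13), (22, 4), (22, 19)}; affine count = 25; |E(F_23)| = 26.

Discriminant check: Δ ∝ 4a³ + 27b² = 4·1³ + 27·18² = 4·1 + 27·324 ≡ 12 (mod 23). Nonzero ⇒ E is nonsingular.
For each x ∈ F_23, compute rhs = x³ + 1·x + 18 mod 23, then count y ∈ F_23 with y² ≡ rhs.
  x = 0: rhs = 18, matching y values: 8, 15 (2 points).
  x = 1: rhs = 20, matching y values: none (0 points).
  x = 2: rhs = 5, matching y values: none (0 points).
  x = 3: rhs = 2, matching y values: 5, 18 (2 points).
  x = 4: rhs = 17, matching y values: none (0 points).
  x = 5: rhs = 10, matching y values: none (0 points).
  x = 6: rhs = 10, matching y values: none (0 points).
  x = 7: rhs = 0, matching y values: 0 (1 points).
  x = 8: rhs = 9, matching y values: 3, 20 (2 points).
  x = 9: rhs = 20, matching y values: none (0 points).
  x = 10: rhs = 16, matching y values: 4, 19 (2 points).
  x = 11: rhs = 3, matching y values: 7, 16 (2 points).
  x = 12: rhs = 10, matching y values: none (0 points).
  x = 13: rhs = 20, matching y values: none (0 points).
  x = 14: rhs = 16, matching y values: 4, 19 (2 points).
  x = 15: rhs = 4, matching y values: 2, 21 (2 points).
  x = 16: rhs = 13, matching y values: 6, 17 (2 points).
  x = 17: rhs = 3, matching y values: 7, 16 (2 points).
  x = 18: rhs = 3, matching y values: 7, 16 (2 points).
  x = 19: rhs = 19, matching y values: none (0 points).
  x = 20: rhs = 11, matching y values: none (0 points).
  x = 21: rhs = 8, matching y values: 10, 13 (2 points).
  x = 22: rhs = 16, matching y values: 4, 19 (2 points).
Total affine count: 25.
Full point count |E(F_23)| = 25 + 1 = 26.
Hasse bound: |26 − (23+1)| = |2| = 2 ≤ 2√23 ≈ 9.5917 ✓.


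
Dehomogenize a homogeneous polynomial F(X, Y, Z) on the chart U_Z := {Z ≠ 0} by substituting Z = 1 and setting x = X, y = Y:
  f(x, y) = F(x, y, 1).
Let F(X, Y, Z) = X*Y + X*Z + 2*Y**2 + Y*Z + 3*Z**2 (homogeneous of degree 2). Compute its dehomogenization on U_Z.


f(x, y) = x*y + x + 2*y**2 + y + 3

On U_Z we set Z = 1. Each monomial c·X^i·Y^j·Z^k in F becomes c·x^i·y^j·1^k = c·x^i·y^j.
Substituting Z = 1: F(X, Y, 1) = x*y + x + 2*y**2 + y + 3.
Note: deg(f) ≤ deg(F) = 2; strict inequality happens when F is divisible by Z (lost terms).


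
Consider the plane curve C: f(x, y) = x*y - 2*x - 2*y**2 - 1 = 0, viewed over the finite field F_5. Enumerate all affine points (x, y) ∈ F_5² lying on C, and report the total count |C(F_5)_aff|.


Affine F_5-points: {(2, 0), (2, 1), (4, 3), (4, 4)}; count = 4.

For each of the 25 pairs (x, y) ∈ F_5², evaluate f(x, y) mod 5. Record the zeros.
  x = 0: [0↦4, 1↦2, 2↦1, 3↦1, 4↦2]  zeros at y ∈ ∅
  x = 1: [0↦2, 1↦1, 2↦1, 3↦2, 4↦4]  zeros at y ∈ ∅
  x = 2: [0↦0, 1↦0, 2↦1, 3↦3, 4↦1]  zeros at y ∈ {0, 1}
  x = 3: [0↦3, 1↦4, 2↦1, 3↦4, 4↦3]  zeros at y ∈ ∅
  x = 4: [0↦1, 1↦3, 2↦1, 3↦0, 4↦0]  zeros at y ∈ {3, 4}
Collecting zeros: affine points = {(2, 0), (2, 1), (4, 3), (4, 4)}.
Total count |C(F_5)_aff| = 4.


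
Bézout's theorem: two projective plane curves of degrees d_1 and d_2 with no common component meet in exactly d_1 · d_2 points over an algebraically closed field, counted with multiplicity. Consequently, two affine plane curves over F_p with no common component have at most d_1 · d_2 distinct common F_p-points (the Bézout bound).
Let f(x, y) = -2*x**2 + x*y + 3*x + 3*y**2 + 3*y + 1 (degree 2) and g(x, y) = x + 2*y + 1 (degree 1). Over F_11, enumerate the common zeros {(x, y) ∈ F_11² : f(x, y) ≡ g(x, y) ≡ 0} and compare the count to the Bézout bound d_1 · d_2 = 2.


Common zeros: ∅; count = 0; Bézout bound = 2.

deg(f) = 2, deg(g) = 1, so Bézout bound = 2.
Scan x ∈ F_11. For each x, list the y ∈ F_11 with f(x, y) ≡ 0 and those with g(x, y) ≡ 0 (mod 11); the common zeros in that column are the intersection.
  x = 0: f ≡ 0 at y ∈ ∅; g ≡ 0 at y ∈ {5}; common: ∅.
  x = 1: f ≡ 0 at y ∈ {2, 4}; g ≡ 0 at y ∈ {10}; common: ∅.
  x = 2: f ≡ 0 at y ∈ {5, 8}; g ≡ 0 at y ∈ {4}; common: ∅.
  x = 3: f ≡ 0 at y ∈ {10}; g ≡ 0 at y ∈ {9}; common: ∅.
  x = 4: f ≡ 0 at y ∈ ∅; g ≡ 0 at y ∈ {3}; common: ∅.
  x = 5: f ≡ 0 at y ∈ ∅; g ≡ 0 at y ∈ {8}; common: ∅.
  x = 6: f ≡ 0 at y ∈ ∅; g ≡ 0 at y ∈ {2}; common: ∅.
  x = 7: f ≡ 0 at y ∈ {2}; g ≡ 0 at y ∈ {7}; common: ∅.
  x = 8: f ≡ 0 at y ∈ {4, 7}; g ≡ 0 at y ∈ {1}; common: ∅.
  x = 9: f ≡ 0 at y ∈ {8, 10}; g ≡ 0 at y ∈ {6}; common: ∅.
  x = 10: f ≡ 0 at y ∈ ∅; g ≡ 0 at y ∈ {0}; common: ∅.
Collecting: common zeros = ∅, so the count is 0.
Comparison with the Bézout bound: 0 ≤ 2 = deg(f)·deg(g), as expected for curves with no common component (the affine F_11-count falls short of the bound because intersections may lie at infinity, over extension fields, or carry multiplicity).


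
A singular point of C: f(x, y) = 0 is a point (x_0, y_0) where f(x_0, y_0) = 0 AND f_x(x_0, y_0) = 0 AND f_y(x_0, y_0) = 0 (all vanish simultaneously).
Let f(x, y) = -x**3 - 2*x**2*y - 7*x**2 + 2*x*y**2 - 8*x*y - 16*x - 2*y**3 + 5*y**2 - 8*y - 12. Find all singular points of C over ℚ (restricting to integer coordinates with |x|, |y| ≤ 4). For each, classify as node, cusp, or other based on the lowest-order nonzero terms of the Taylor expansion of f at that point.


Singular points: {(-2, 0)}; classification: node.

Compute partial derivatives:
  f_x = -3*x**2 - 4*x*y - 14*x + 2*y**2 - 8*y - 16.
  f_y = -2*x**2 + 4*x*y - 8*x - 6*y**2 + 10*y - 8.
Scan x_0 ∈ {−4, ..., 4}. For each x_0, f_y(x_0, y) is a polynomial in y; find its integer roots y ∈ {−4, ..., 4}, then test f_x and f at those candidates.
  x = -4: f_y(-4, y) = -6*y**2 - 6*y - 8; no integer root y with |y| ≤ 4.
  x = -3: f_y(-3, y) = -6*y**2 - 2*y - 2; no integer root y with |y| ≤ 4.
  x = -2: f_y(-2, y) = -6*y**2 + 2*y; vanishes at y ∈ {0}. (-2, 0): f_x = 0, f = 0 — SINGULAR.
  x = -1: f_y(-1, y) = -6*y**2 + 6*y - 2; no integer root y with |y| ≤ 4.
  x = 0: f_y(0, y) = -6*y**2 + 10*y - 8; no integer root y with |y| ≤ 4.
  x = 1: f_y(1, y) = -6*y**2 + 14*y - 18; no integer root y with |y| ≤ 4.
  x = 2: f_y(2, y) = -6*y**2 + 18*y - 32; no integer root y with |y| ≤ 4.
  x = 3: f_y(3, y) = -6*y**2 + 22*y - 50; no integer root y with |y| ≤ 4.
  x = 4: f_y(4, y) = -6*y**2 + 26*y - 72; no integer root y with |y| ≤ 4.
Only singular point on the grid: (-2, 0).
Classify: substitute x = -2 + u, y = 0 + v and expand: f = -u**3 - 2*u**2*v - u**2 + 2*u*v**2 - 2*v**3 + v**2.
No constant or linear terms (consistent with a singular point). Quadratic part: -u**2 + v**2. Cubic part: -u**3 - 2*u**2*v + 2*u*v**2 - 2*v**3.
The quadratic part v**2 - u**2 = (v − u)(v + u) splits into two distinct linear factors, so there are two distinct tangent lines y − 0 = ±(x − -2) — this is a node (ordinary double point).
Classification: node.


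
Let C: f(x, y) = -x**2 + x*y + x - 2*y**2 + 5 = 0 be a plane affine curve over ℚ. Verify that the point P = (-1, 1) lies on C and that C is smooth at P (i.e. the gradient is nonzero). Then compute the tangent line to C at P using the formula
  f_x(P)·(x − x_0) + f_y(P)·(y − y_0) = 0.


Tangent line at P: 4*x - 5*y + 9 = 0.

Step 1: f(-1, 1) = 0, so P lies on C.
Step 2: partial derivatives
  f_x(x, y) = -2*x + y + 1, f_y(x, y) = x - 4*y.
  f_x(P) = 4, f_y(P) = -5 (gradient nonzero, so P is smooth).
Step 3: tangent line at P: 4·(x − -1) + -5·(y − 1) = 0.
Expanding: 4*x - 5*y + 9 = 0.


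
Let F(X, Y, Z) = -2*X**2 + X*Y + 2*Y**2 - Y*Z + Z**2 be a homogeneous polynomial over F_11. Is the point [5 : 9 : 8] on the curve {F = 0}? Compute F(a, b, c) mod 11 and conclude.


F(5,9,8) ≡ 6 (mod 11); P is NOT on the curve.

Evaluate F(5, 9, 8) term-by-term (mod 11).
  -2*X**2 ↦ -2·25·1·1 = -50
  X*Y ↦ 1·5·9·1 = 45
  2*Y**2 ↦ 2·1·81·1 = 162
  -Y*Z ↦ -1·1·9·8 = -72
  Z**2 ↦ 1·1·1·64 = 64
Sum: F(5, 9, 8) = (-50) + (45) + (162) + (-72) + (64) = 149.
Reducing mod 11: 149 ≡ 6 (mod 11).
Since F(a, b, c) ≡ 6 ≠ 0 (mod 11), P does NOT lie on the curve.


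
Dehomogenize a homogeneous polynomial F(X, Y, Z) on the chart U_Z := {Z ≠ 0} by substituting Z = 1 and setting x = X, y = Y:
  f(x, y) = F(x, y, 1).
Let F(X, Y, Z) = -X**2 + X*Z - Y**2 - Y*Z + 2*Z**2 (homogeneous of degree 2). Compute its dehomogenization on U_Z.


f(x, y) = -x**2 + x - y**2 - y + 2

On U_Z we set Z = 1. Each monomial c·X^i·Y^j·Z^k in F becomes c·x^i·y^j·1^k = c·x^i·y^j.
Substituting Z = 1: F(X, Y, 1) = -x**2 + x - y**2 - y + 2.
Note: deg(f) ≤ deg(F) = 2; strict inequality happens when F is divisible by Z (lost terms).


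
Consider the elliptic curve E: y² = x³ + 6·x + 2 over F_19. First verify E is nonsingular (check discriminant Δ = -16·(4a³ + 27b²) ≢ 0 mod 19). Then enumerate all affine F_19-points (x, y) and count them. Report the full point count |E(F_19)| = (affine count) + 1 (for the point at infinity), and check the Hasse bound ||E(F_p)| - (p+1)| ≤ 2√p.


Affine points = {(1, 3), (1, 16), (3, 3), (3, 16), (5, 9), (5, 10), (6, 8), (6, 11), (7, 8), (7, 11), (8, 7), (8, 12), (9, 5), (9, 14), (10, 6), (10, 13), (12, 4), (12, 15), (13, 4), (13, 15), (15, 3), (15, 16), (17, 1), (17, 18)}; affine count = 24; |E(F_19)| = 25.

Discriminant check: Δ ∝ 4a³ + 27b² = 4·6³ + 27·2² = 4·216 + 27·4 ≡ 3 (mod 19). Nonzero ⇒ E is nonsingular.
For each x ∈ F_19, compute rhs = x³ + 6·x + 2 mod 19, then count y ∈ F_19 with y² ≡ rhs.
  x = 0: rhs = 2, matching y values: none (0 points).
  x = 1: rhs = 9, matching y values: 3, 16 (2 points).
  x = 2: rhs = 3, matching y values: none (0 points).
  x = 3: rhs = 9, matching y values: 3, 16 (2 points).
  x = 4: rhs = 14, matching y values: none (0 points).
  x = 5: rhs = 5, matching y values: 9, 10 (2 points).
  x = 6: rhs = 7, matching y values: 8, 11 (2 points).
  x = 7: rhs = 7, matching y values: 8, 11 (2 points).
  x = 8: rhs = 11, matching y values: 7, 12 (2 points).
  x = 9: rhs = 6, matching y values: 5, 14 (2 points).
  x = 10: rhs = 17, matching y values: 6, 13 (2 points).
  x = 11: rhs = 12, matching y values: none (0 points).
  x = 12: rhs = 16, matching y values: 4, 15 (2 points).
  x = 13: rhs = 16, matching y values: 4, 15 (2 points).
  x = 14: rhs = 18, matching y values: none (0 points).
  x = 15: rhs = 9, matching y values: 3, 16 (2 points).
  x = 16: rhs = 14, matching y values: none (0 points).
  x = 17: rhs = 1, matching y values: 1, 18 (2 points).
  x = 18: rhs = 14, matching y values: none (0 points).
Total affine count: 24.
Full point count |E(F_19)| = 24 + 1 = 25.
Hasse bound: |25 − (19+1)| = |5| = 5 ≤ 2√19 ≈ 8.7178 ✓.


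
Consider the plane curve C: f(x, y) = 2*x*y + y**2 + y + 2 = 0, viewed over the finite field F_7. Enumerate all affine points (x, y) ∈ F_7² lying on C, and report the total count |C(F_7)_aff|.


Affine F_7-points: {(0, 3), (1, 5), (1, 6), (5, 1), (5, 2), (6, 4)}; count = 6.

For each of the 49 pairs (x, y) ∈ F_7², evaluate f(x, y) mod 7. Record the zeros.
  x = 0: [0↦2, 1↦4, 2↦1, 3↦0, 4↦1, 5↦4, 6↦2]  zeros at y ∈ {3}
  x = 1: [0↦2, 1↦6, 2↦5, 3↦6, 4↦2, 5↦0, 6↦0]  zeros at y ∈ {5, 6}
  x = 2: [0↦2, 1↦1, 2↦2, 3↦5, 4↦3, 5↦3, 6↦5]  zeros at y ∈ ∅
  x = 3: [0↦2, 1↦3, 2↦6, 3↦4, 4↦4, 5↦6, 6↦3]  zeros at y ∈ ∅
  x = 4: [0↦2, 1↦5, 2↦3, 3↦3, 4↦5, 5↦2, 6↦1]  zeros at y ∈ ∅
  x = 5: [0↦2, 1↦0, 2↦0, 3↦2, 4↦6, 5↦5, 6↦6]  zeros at y ∈ {1, 2}
  x = 6: [0↦2, 1↦2, 2↦4, 3↦1, 4↦0, 5↦1, 6↦4]  zeros at y ∈ {4}
Collecting zeros: affine points = {(0, 3), (1, 5), (1, 6), (5, 1), (5, 2), (6, 4)}.
Total count |C(F_7)_aff| = 6.


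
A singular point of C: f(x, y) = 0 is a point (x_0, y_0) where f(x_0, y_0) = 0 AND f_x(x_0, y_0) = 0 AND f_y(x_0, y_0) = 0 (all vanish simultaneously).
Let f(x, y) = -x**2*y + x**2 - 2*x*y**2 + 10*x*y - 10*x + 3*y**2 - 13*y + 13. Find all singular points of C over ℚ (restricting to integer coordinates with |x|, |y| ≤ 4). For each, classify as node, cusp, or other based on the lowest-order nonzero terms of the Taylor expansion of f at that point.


Singular points: {(1, 2)}; classification: node.

Compute partial derivatives:
  f_x = -2*x*y + 2*x - 2*y**2 + 10*y - 10.
  f_y = -x**2 - 4*x*y + 10*x + 6*y - 13.
Scan x_0 ∈ {−4, ..., 4}. For each x_0, f_y(x_0, y) is a polynomial in y; find its integer roots y ∈ {−4, ..., 4}, then test f_x and f at those candidates.
  x = -4: f_y(-4, y) = 22*y - 69; no integer root y with |y| ≤ 4.
  x = -3: f_y(-3, y) = 18*y - 52; no integer root y with |y| ≤ 4.
  x = -2: f_y(-2, y) = 14*y - 37; no integer root y with |y| ≤ 4.
  x = -1: f_y(-1, y) = 10*y - 24; no integer root y with |y| ≤ 4.
  x = 0: f_y(0, y) = 6*y - 13; no integer root y with |y| ≤ 4.
  x = 1: f_y(1, y) = 2*y - 4; vanishes at y ∈ {2}. (1, 2): f_x = 0, f = 0 — SINGULAR.
  x = 2: f_y(2, y) = 3 - 2*y; no integer root y with |y| ≤ 4.
  x = 3: f_y(3, y) = 8 - 6*y; no integer root y with |y| ≤ 4.
  x = 4: f_y(4, y) = 11 - 10*y; no integer root y with |y| ≤ 4.
Only singular point on the grid: (1, 2).
Classify: substitute x = 1 + u, y = 2 + v and expand: f = -u**2*v - u**2 - 2*u*v**2 + v**2.
No constant or linear terms (consistent with a singular point). Quadratic part: -u**2 + v**2. Cubic part: -u**2*v - 2*u*v**2.
The quadratic part v**2 - u**2 = (v − u)(v + u) splits into two distinct linear factors, so there are two distinct tangent lines y − 2 = ±(x − 1) — this is a node (ordinary double point).
Classification: node.


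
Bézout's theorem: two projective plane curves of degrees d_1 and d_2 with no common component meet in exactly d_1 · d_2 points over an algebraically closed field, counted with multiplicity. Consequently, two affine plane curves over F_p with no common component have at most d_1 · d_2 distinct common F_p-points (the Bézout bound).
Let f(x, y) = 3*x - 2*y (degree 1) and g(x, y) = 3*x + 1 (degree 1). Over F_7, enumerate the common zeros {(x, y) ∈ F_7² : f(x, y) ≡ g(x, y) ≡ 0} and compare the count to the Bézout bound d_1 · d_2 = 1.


Common zeros: {(2, 3)}; count = 1; Bézout bound = 1.

deg(f) = 1, deg(g) = 1, so Bézout bound = 1.
Scan x ∈ F_7. For each x, list the y ∈ F_7 with f(x, y) ≡ 0 and those with g(x, y) ≡ 0 (mod 7); the common zeros in that column are the intersection.
  x = 0: f ≡ 0 at y ∈ {0}; g ≡ 0 at y ∈ ∅; common: ∅.
  x = 1: f ≡ 0 at y ∈ {5}; g ≡ 0 at y ∈ ∅; common: ∅.
  x = 2: f ≡ 0 at y ∈ {3}; g ≡ 0 at y ∈ {0, 1, 2, 3, 4, 5, 6}; common: {3}.
  x = 3: f ≡ 0 at y ∈ {1}; g ≡ 0 at y ∈ ∅; common: ∅.
  x = 4: f ≡ 0 at y ∈ {6}; g ≡ 0 at y ∈ ∅; common: ∅.
  x = 5: f ≡ 0 at y ∈ {4}; g ≡ 0 at y ∈ ∅; common: ∅.
  x = 6: f ≡ 0 at y ∈ {2}; g ≡ 0 at y ∈ ∅; common: ∅.
Collecting: common zeros = {(2, 3)}, so the count is 1.
Comparison with the Bézout bound: 1 ≤ 1 = deg(f)·deg(g), as expected for curves with no common component (the bound is attained).


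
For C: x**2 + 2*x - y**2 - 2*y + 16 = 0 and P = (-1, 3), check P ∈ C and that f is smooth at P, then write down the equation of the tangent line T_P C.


Tangent line at P: 24 - 8*y = 0.

Step 1: f(-1, 3) = 0, so P lies on C.
Step 2: partial derivatives
  f_x(x, y) = 2*x + 2, f_y(x, y) = -2*y - 2.
  f_x(P) = 0, f_y(P) = -8 (gradient nonzero, so P is smooth).
Step 3: tangent line at P: 0·(x − -1) + -8·(y − 3) = 0.
Expanding: 24 - 8*y = 0.


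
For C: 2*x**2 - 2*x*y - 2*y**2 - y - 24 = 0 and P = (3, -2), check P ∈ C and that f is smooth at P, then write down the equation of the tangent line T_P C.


Tangent line at P: 16*x + y - 46 = 0.

Step 1: f(3, -2) = 0, so P lies on C.
Step 2: partial derivatives
  f_x(x, y) = 4*x - 2*y, f_y(x, y) = -2*x - 4*y - 1.
  f_x(P) = 16, f_y(P) = 1 (gradient nonzero, so P is smooth).
Step 3: tangent line at P: 16·(x − 3) + 1·(y − -2) = 0.
Expanding: 16*x + y - 46 = 0.


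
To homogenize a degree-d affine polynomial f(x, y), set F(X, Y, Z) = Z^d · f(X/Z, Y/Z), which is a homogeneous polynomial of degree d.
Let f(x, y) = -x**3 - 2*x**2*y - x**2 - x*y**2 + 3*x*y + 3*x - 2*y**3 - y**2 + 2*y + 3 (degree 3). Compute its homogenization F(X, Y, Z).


F(X, Y, Z) = -X**3 - 2*X**2*Y - X**2*Z - X*Y**2 + 3*X*Y*Z + 3*X*Z**2 - 2*Y**3 - Y**2*Z + 2*Y*Z**2 + 3*Z**3

deg(f) = 3.
Substitute x = X/Z, y = Y/Z into f, then multiply by Z^3.
  monomial -1·x^3·y^0 ↦ -1·X^3·Y^0·Z^0.
  monomial -2·x^2·y^1 ↦ -2·X^2·Y^1·Z^0.
  monomial -1·x^2·y^0 ↦ -1·X^2·Y^0·Z^1.
  monomial -1·x^1·y^2 ↦ -1·X^1·Y^2·Z^0.
  monomial 3·x^1·y^1 ↦ 3·X^1·Y^1·Z^1.
  monomial 3·x^1·y^0 ↦ 3·X^1·Y^0·Z^2.
  monomial -2·x^0·y^3 ↦ -2·X^0·Y^3·Z^0.
  monomial -1·x^0·y^2 ↦ -1·X^0·Y^2·Z^1.
  monomial 2·x^0·y^1 ↦ 2·X^0·Y^1·Z^2.
  monomial 3·x^0·y^0 ↦ 3·X^0·Y^0·Z^3.
Collecting: F(X, Y, Z) = -X**3 - 2*X**2*Y - X**2*Z - X*Y**2 + 3*X*Y*Z + 3*X*Z**2 - 2*Y**3 - Y**2*Z + 2*Y*Z**2 + 3*Z**3.


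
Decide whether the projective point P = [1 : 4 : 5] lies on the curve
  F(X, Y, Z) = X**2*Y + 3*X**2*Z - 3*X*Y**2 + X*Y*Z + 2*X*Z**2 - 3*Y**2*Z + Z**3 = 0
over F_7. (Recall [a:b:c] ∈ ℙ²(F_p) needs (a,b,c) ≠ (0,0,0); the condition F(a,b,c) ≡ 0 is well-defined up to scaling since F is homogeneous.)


F(1,4,5) ≡ 3 (mod 7); P is NOT on the curve.

Evaluate F(1, 4, 5) term-by-term (mod 7).
  X**2*Y ↦ 1·1·4·1 = 4
  3*X**2*Z ↦ 3·1·1·5 = 15
  -3*X*Y**2 ↦ -3·1·16·1 = -48
  X*Y*Z ↦ 1·1·4·5 = 20
  2*X*Z**2 ↦ 2·1·1·25 = 50
  -3*Y**2*Z ↦ -3·1·16·5 = -240
  Z**3 ↦ 1·1·1·125 = 125
Sum: F(1, 4, 5) = (4) + (15) + (-48) + (20) + (50) + (-240) + (125) = -74.
Reducing mod 7: -74 ≡ 3 (mod 7).
Since F(a, b, c) ≡ 3 ≠ 0 (mod 7), P does NOT lie on the curve.


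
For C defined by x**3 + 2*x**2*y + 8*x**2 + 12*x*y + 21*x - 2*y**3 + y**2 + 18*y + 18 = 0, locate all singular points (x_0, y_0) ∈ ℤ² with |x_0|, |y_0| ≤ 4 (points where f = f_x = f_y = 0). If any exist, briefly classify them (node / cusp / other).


Singular points: {(-3, 0)}; classification: node.

Compute partial derivatives:
  f_x = 3*x**2 + 4*x*y + 16*x + 12*y + 21.
  f_y = 2*x**2 + 12*x - 6*y**2 + 2*y + 18.
Scan x_0 ∈ {−4, ..., 4}. For each x_0, f_y(x_0, y) is a polynomial in y; find its integer roots y ∈ {−4, ..., 4}, then test f_x and f at those candidates.
  x = -4: f_y(-4, y) = -6*y**2 + 2*y + 2; no integer root y with |y| ≤ 4.
  x = -3: f_y(-3, y) = -6*y**2 + 2*y; vanishes at y ∈ {0}. (-3, 0): f_x = 0, f = 0 — SINGULAR.
  x = -2: f_y(-2, y) = -6*y**2 + 2*y + 2; no integer root y with |y| ≤ 4.
  x = -1: f_y(-1, y) = -6*y**2 + 2*y + 8; vanishes at y ∈ {-1}. (-1, -1): f_x = 0 but f = -1 ≠ 0.
  x = 0: f_y(0, y) = -6*y**2 + 2*y + 18; no integer root y with |y| ≤ 4.
  x = 1: f_y(1, y) = -6*y**2 + 2*y + 32; no integer root y with |y| ≤ 4.
  x = 2: f_y(2, y) = -6*y**2 + 2*y + 50; no integer root y with |y| ≤ 4.
  x = 3: f_y(3, y) = -6*y**2 + 2*y + 72; no integer root y with |y| ≤ 4.
  x = 4: f_y(4, y) = -6*y**2 + 2*y + 98; no integer root y with |y| ≤ 4.
Only singular point on the grid: (-3, 0).
Classify: substitute x = -3 + u, y = 0 + v and expand: f = u**3 + 2*u**2*v - u**2 - 2*v**3 + v**2.
No constant or linear terms (consistent with a singular point). Quadratic part: -u**2 + v**2. Cubic part: u**3 + 2*u**2*v - 2*v**3.
The quadratic part v**2 - u**2 = (v − u)(v + u) splits into two distinct linear factors, so there are two distinct tangent lines y − 0 = ±(x − -3) — this is a node (ordinary double point).
Classification: node.


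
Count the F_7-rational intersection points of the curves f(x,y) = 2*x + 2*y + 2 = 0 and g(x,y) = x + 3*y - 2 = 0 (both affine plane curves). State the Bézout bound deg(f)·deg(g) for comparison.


Common zeros: {(1, 5)}; count = 1; Bézout bound = 1.

deg(f) = 1, deg(g) = 1, so Bézout bound = 1.
Scan x ∈ F_7. For each x, list the y ∈ F_7 with f(x, y) ≡ 0 and those with g(x, y) ≡ 0 (mod 7); the common zeros in that column are the intersection.
  x = 0: f ≡ 0 at y ∈ {6}; g ≡ 0 at y ∈ {3}; common: ∅.
  x = 1: f ≡ 0 at y ∈ {5}; g ≡ 0 at y ∈ {5}; common: {5}.
  x = 2: f ≡ 0 at y ∈ {4}; g ≡ 0 at y ∈ {0}; common: ∅.
  x = 3: f ≡ 0 at y ∈ {3}; g ≡ 0 at y ∈ {2}; common: ∅.
  x = 4: f ≡ 0 at y ∈ {2}; g ≡ 0 at y ∈ {4}; common: ∅.
  x = 5: f ≡ 0 at y ∈ {1}; g ≡ 0 at y ∈ {6}; common: ∅.
  x = 6: f ≡ 0 at y ∈ {0}; g ≡ 0 at y ∈ {1}; common: ∅.
Collecting: common zeros = {(1, 5)}, so the count is 1.
Comparison with the Bézout bound: 1 ≤ 1 = deg(f)·deg(g), as expected for curves with no common component (the bound is attained).


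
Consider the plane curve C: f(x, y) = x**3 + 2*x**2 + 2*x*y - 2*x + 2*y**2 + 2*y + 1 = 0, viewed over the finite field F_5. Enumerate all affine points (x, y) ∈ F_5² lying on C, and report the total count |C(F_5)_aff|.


Affine F_5-points: {(0, 1), (0, 3), (1, 4), (3, 0), (3, 1)}; count = 5.

For each of the 25 pairs (x, y) ∈ F_5², evaluate f(x, y) mod 5. Record the zeros.
  x = 0: [0↦1, 1↦0, 2↦3, 3↦0, 4↦1]  zeros at y ∈ {1, 3}
  x = 1: [0↦2, 1↦3, 2↦3, 3↦2, 4↦0]  zeros at y ∈ {4}
  x = 2: [0↦3, 1↦1, 2↦3, 3↦4, 4↦4]  zeros at y ∈ ∅
  x = 3: [0↦0, 1↦0, 2↦4, 3↦2, 4↦4]  zeros at y ∈ {0, 1}
  x = 4: [0↦4, 1↦1, 2↦2, 3↦2, 4↦1]  zeros at y ∈ ∅
Collecting zeros: affine points = {(0, 1), (0, 3), (1, 4), (3, 0), (3, 1)}.
Total count |C(F_5)_aff| = 5.


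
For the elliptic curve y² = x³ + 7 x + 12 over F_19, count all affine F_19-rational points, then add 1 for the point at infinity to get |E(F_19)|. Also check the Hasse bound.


Affine points = {(1, 1), (1, 18), (4, 3), (4, 16), (5, 1), (5, 18), (6, 2), (6, 17), (7, 9), (7, 10), (9, 5), (9, 14), (12, 0), (13, 1), (13, 18), (14, 2), (14, 17), (17, 3), (17, 16), (18, 2), (18, 17)}; affine count = 21; |E(F_19)| = 22.

Discriminant check: Δ ∝ 4a³ + 27b² = 4·7³ + 27·12² = 4·343 + 27·144 ≡ 16 (mod 19). Nonzero ⇒ E is nonsingular.
For each x ∈ F_19, compute rhs = x³ + 7·x + 12 mod 19, then count y ∈ F_19 with y² ≡ rhs.
  x = 0: rhs = 12, matching y values: none (0 points).
  x = 1: rhs = 1, matching y values: 1, 18 (2 points).
  x = 2: rhs = 15, matching y values: none (0 points).
  x = 3: rhs = 3, matching y values: none (0 points).
  x = 4: rhs = 9, matching y values: 3, 16 (2 points).
  x = 5: rhs = 1, matching y values: 1, 18 (2 points).
  x = 6: rhs = 4, matching y values: 2, 17 (2 points).
  x = 7: rhs = 5, matching y values: 9, 10 (2 points).
  x = 8: rhs = 10, matching y values: none (0 points).
  x = 9: rhs = 6, matching y values: 5, 14 (2 points).
  x = 10: rhs = 18, matching y values: none (0 points).
  x = 11: rhs = 14, matching y values: none (0 points).
  x = 12: rhs = 0, matching y values: 0 (1 points).
  x = 13: rhs = 1, matching y values: 1, 18 (2 points).
  x = 14: rhs = 4, matching y values: 2, 17 (2 points).
  x = 15: rhs = 15, matching y values: none (0 points).
  x = 16: rhs = 2, matching y values: none (0 points).
  x = 17: rhs = 9, matching y values: 3, 16 (2 points).
  x = 18: rhs = 4, matching y values: 2, 17 (2 points).
Total affine count: 21.
Full point count |E(F_19)| = 21 + 1 = 22.
Hasse bound: |22 − (19+1)| = |2| = 2 ≤ 2√19 ≈ 8.7178 ✓.


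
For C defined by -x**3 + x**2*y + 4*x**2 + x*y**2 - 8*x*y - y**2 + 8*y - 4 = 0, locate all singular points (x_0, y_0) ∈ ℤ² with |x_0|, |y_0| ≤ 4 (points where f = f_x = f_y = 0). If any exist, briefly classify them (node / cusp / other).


Singular points: {(2, 2)}; classification: cusp.

Compute partial derivatives:
  f_x = -3*x**2 + 2*x*y + 8*x + y**2 - 8*y.
  f_y = x**2 + 2*x*y - 8*x - 2*y + 8.
Scan x_0 ∈ {−4, ..., 4}. For each x_0, f_y(x_0, y) is a polynomial in y; find its integer roots y ∈ {−4, ..., 4}, then test f_x and f at those candidates.
  x = -4: f_y(-4, y) = 56 - 10*y; no integer root y with |y| ≤ 4.
  x = -3: f_y(-3, y) = 41 - 8*y; no integer root y with |y| ≤ 4.
  x = -2: f_y(-2, y) = 28 - 6*y; no integer root y with |y| ≤ 4.
  x = -1: f_y(-1, y) = 17 - 4*y; no integer root y with |y| ≤ 4.
  x = 0: f_y(0, y) = 8 - 2*y; vanishes at y ∈ {4}. (0, 4): f_x = -16 ≠ 0.
  x = 1: f_y(1, y) = 1; no integer root y with |y| ≤ 4.
  x = 2: f_y(2, y) = 2*y - 4; vanishes at y ∈ {2}. (2, 2): f_x = 0, f = 0 — SINGULAR.
  x = 3: f_y(3, y) = 4*y - 7; no integer root y with |y| ≤ 4.
  x = 4: f_y(4, y) = 6*y - 8; no integer root y with |y| ≤ 4.
Only singular point on the grid: (2, 2).
Classify: substitute x = 2 + u, y = 2 + v and expand: f = -u**3 + u**2*v + u*v**2 + v**2.
No constant or linear terms (consistent with a singular point). Quadratic part: v**2. Cubic part: -u**3 + u**2*v + u*v**2.
The quadratic part v**2 is a perfect square, so there is a single (double) tangent line v = 0, i.e. y = 2. Restricting the cubic part to that line (v = 0) leaves -u**3 ≠ 0, so f is not divisible by v and the branch is v² ≈ u**3 to lowest order — this is a cusp.
Classification: cusp.


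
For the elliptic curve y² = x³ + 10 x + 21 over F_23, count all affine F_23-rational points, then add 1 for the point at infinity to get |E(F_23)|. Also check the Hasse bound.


Affine points = {(1, 3), (1, 20), (2, 7), (2, 16), (3, 3), (3, 20), (5, 9), (5, 14), (9, 9), (9, 14), (11, 6), (11, 17), (12, 11), (12, 12), (13, 5), (13, 18), (15, 2), (15, 21), (19, 3), (19, 20), (21, 4), (21, 19)}; affine count = 22; |E(F_23)| = 23.

Discriminant check: Δ ∝ 4a³ + 27b² = 4·10³ + 27·21² = 4·1000 + 27·441 ≡ 14 (mod 23). Nonzero ⇒ E is nonsingular.
For each x ∈ F_23, compute rhs = x³ + 10·x + 21 mod 23, then count y ∈ F_23 with y² ≡ rhs.
  x = 0: rhs = 21, matching y values: none (0 points).
  x = 1: rhs = 9, matching y values: 3, 20 (2 points).
  x = 2: rhs = 3, matching y values: 7, 16 (2 points).
  x = 3: rhs = 9, matching y values: 3, 20 (2 points).
  x = 4: rhs = 10, matching y values: none (0 points).
  x = 5: rhs = 12, matching y values: 9, 14 (2 points).
  x = 6: rhs = 21, matching y values: none (0 points).
  x = 7: rhs = 20, matching y values: none (0 points).
  x = 8: rhs = 15, matching y values: none (0 points).
  x = 9: rhs = 12, matching y values: 9, 14 (2 points).
  x = 10: rhs = 17, matching y values: none (0 points).
  x = 11: rhs = 13, matching y values: 6, 17 (2 points).
  x = 12: rhs = 6, matching y values: 11, 12 (2 points).
  x = 13: rhs = 2, matching y values: 5, 18 (2 points).
  x = 14: rhs = 7, matching y values: none (0 points).
  x = 15: rhs = 4, matching y values: 2, 21 (2 points).
  x = 16: rhs = 22, matching y values: none (0 points).
  x = 17: rhs = 21, matching y values: none (0 points).
  x = 18: rhs = 7, matching y values: none (0 points).
  x = 19: rhs = 9, matching y values: 3, 20 (2 points).
  x = 20: rhs = 10, matching y values: none (0 points).
  x = 21: rhs = 16, matching y values: 4, 19 (2 points).
  x = 22: rhs = 10, matching y values: none (0 points).
Total affine count: 22.
Full point count |E(F_23)| = 22 + 1 = 23.
Hasse bound: |23 − (23+1)| = |-1| = 1 ≤ 2√23 ≈ 9.5917 ✓.


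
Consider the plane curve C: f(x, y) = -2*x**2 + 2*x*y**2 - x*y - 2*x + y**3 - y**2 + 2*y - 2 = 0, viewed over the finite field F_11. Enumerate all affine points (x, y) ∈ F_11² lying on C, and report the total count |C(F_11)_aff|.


Affine F_11-points: {(0, 1), (0, 3), (0, 8), (1, 3), (3, 2), (4, 8), (5, 1), (10, 2)}; count = 8.

For each of the 121 pairs (x, y) ∈ F_11², evaluate f(x, y) mod 11. Record the zeros.
  x = 0: [0↦9, 1↦0, 2↦6, 3↦0, 4↦10, 5↦9, 6↦3, 7↦9, 8↦0, 9↦4, 10↦5]  zeros at y ∈ {1, 3, 8}
  x = 1: [0↦5, 1↦8, 2↦8, 3↦0, 4↦1, 5↦6, 6↦10, 7↦8, 8↦6, 9↦10, 10↦4]  zeros at y ∈ {3}
  x = 2: [0↦8, 1↦1, 2↦6, 3↦7, 4↦10, 5↦10, 6↦2, 7↦3, 8↦8, 9↦1, 10↦10]  zeros at y ∈ ∅
  x = 3: [0↦7, 1↦1, 2↦0, 3↦10, 4↦4, 5↦10, 6↦1, 7↦5, 8↦6, 9↦10, 10↦1]  zeros at y ∈ {2}
  x = 4: [0↦2, 1↦8, 2↦1, 3↦9, 4↦5, 5↦6, 6↦7, 7↦3, 8↦0, 9↦4, 10↦10]  zeros at y ∈ {8}
  x = 5: [0↦4, 1↦0, 2↦9, 3↦4, 4↦2, 5↦9, 6↦9, 7↦8, 8↦1, 9↦5, 10↦4]  zeros at y ∈ {1}
  x = 6: [0↦2, 1↦10, 2↦2, 3↦6, 4↦6, 5↦8, 6↦7, 7↦9, 8↦9, 9↦2, 10↦5]  zeros at y ∈ ∅
  x = 7: [0↦7, 1↦5, 2↦2, 3↦4, 4↦6, 5↦3, 6↦1, 7↦6, 8↦2, 9↦6, 10↦2]  zeros at y ∈ ∅
  x = 8: [0↦8, 1↦7, 2↦9, 3↦9, 4↦2, 5↦5, 6↦2, 7↦10, 8↦2, 9↦6, 10↦6]  zeros at y ∈ ∅
  x = 9: [0↦5, 1↦5, 2↦1, 3↦10, 4↦5, 5↦3, 6↦10, 7↦10, 8↦9, 9↦2, 10↦6]  zeros at y ∈ ∅
  x = 10: [0↦9, 1↦10, 2↦0, 3↦7, 4↦4, 5↦8, 6↦3, 7↦6, 8↦1, 9↦5, 10↦2]  zeros at y ∈ {2}
Collecting zeros: affine points = {(0, 1), (0, 3), (0, 8), (1, 3), (3, 2), (4, 8), (5, 1), (10, 2)}.
Total count |C(F_11)_aff| = 8.


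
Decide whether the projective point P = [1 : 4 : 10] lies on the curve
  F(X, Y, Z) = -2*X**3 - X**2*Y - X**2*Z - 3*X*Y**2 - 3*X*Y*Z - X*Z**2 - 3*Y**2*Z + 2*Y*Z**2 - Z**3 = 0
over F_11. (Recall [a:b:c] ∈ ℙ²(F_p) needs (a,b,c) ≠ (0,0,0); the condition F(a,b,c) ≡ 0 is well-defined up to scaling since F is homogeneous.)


F(1,4,10) ≡ 4 (mod 11); P is NOT on the curve.

Evaluate F(1, 4, 10) term-by-term (mod 11).
  -2*X**3 ↦ -2·1·1·1 = -2
  -X**2*Y ↦ -1·1·4·1 = -4
  -X**2*Z ↦ -1·1·1·10 = -10
  -3*X*Y**2 ↦ -3·1·16·1 = -48
  -3*X*Y*Z ↦ -3·1·4·10 = -120
  -X*Z**2 ↦ -1·1·1·100 = -100
  -3*Y**2*Z ↦ -3·1·16·10 = -480
  2*Y*Z**2 ↦ 2·1·4·100 = 800
  -Z**3 ↦ -1·1·1·1000 = -1000
Sum: F(1, 4, 10) = (-2) + (-4) + (-10) + (-48) + (-120) + (-100) + (-480) + (800) + (-1000) = -964.
Reducing mod 11: -964 ≡ 4 (mod 11).
Since F(a, b, c) ≡ 4 ≠ 0 (mod 11), P does NOT lie on the curve.


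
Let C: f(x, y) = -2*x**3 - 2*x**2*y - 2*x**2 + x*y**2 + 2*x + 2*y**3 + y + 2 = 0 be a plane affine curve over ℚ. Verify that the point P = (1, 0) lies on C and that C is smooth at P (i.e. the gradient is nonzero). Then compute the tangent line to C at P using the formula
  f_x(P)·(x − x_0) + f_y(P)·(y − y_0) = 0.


Tangent line at P: -8*x - y + 8 = 0.

Step 1: f(1, 0) = 0, so P lies on C.
Step 2: partial derivatives
  f_x(x, y) = -6*x**2 - 4*x*y - 4*x + y**2 + 2, f_y(x, y) = -2*x**2 + 2*x*y + 6*y**2 + 1.
  f_x(P) = -8, f_y(P) = -1 (gradient nonzero, so P is smooth).
Step 3: tangent line at P: -8·(x − 1) + -1·(y − 0) = 0.
Expanding: -8*x - y + 8 = 0.


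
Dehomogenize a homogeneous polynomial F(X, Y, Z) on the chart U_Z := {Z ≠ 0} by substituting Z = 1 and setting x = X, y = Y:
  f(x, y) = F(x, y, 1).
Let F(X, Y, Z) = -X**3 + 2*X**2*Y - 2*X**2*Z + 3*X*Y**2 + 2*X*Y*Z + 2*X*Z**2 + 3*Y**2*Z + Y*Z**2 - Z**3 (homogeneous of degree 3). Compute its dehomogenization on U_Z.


f(x, y) = -x**3 + 2*x**2*y - 2*x**2 + 3*x*y**2 + 2*x*y + 2*x + 3*y**2 + y - 1

On U_Z we set Z = 1. Each monomial c·X^i·Y^j·Z^k in F becomes c·x^i·y^j·1^k = c·x^i·y^j.
Substituting Z = 1: F(X, Y, 1) = -x**3 + 2*x**2*y - 2*x**2 + 3*x*y**2 + 2*x*y + 2*x + 3*y**2 + y - 1.
Note: deg(f) ≤ deg(F) = 3; strict inequality happens when F is divisible by Z (lost terms).


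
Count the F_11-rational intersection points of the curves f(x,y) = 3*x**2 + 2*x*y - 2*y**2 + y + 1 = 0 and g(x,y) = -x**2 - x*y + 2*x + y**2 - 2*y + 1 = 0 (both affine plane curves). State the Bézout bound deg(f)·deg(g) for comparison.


Common zeros: {(0, 1), (3, 8)}; count = 2; Bézout bound = 4.

deg(f) = 2, deg(g) = 2, so Bézout bound = 4.
Scan x ∈ F_11. For each x, list the y ∈ F_11 with f(x, y) ≡ 0 and those with g(x, y) ≡ 0 (mod 11); the common zeros in that column are the intersection.
  x = 0: f ≡ 0 at y ∈ {1, 5}; g ≡ 0 at y ∈ {1}; common: {1}.
  x = 1: f ≡ 0 at y ∈ ∅; g ≡ 0 at y ∈ {1, 2}; common: ∅.
  x = 2: f ≡ 0 at y ∈ ∅; g ≡ 0 at y ∈ {7, 8}; common: ∅.
  x = 3: f ≡ 0 at y ∈ {1, 8}; g ≡ 0 at y ∈ {8}; common: {8}.
  x = 4: f ≡ 0 at y ∈ {5}; g ≡ 0 at y ∈ {7, 10}; common: ∅.
  x = 5: f ≡ 0 at y ∈ {4, 7}; g ≡ 0 at y ∈ ∅; common: ∅.
  x = 6: f ≡ 0 at y ∈ ∅; g ≡ 0 at y ∈ ∅; common: ∅.
  x = 7: f ≡ 0 at y ∈ {4, 9}; g ≡ 0 at y ∈ ∅; common: ∅.
  x = 8: f ≡ 0 at y ∈ ∅; g ≡ 0 at y ∈ ∅; common: ∅.
  x = 9: f ≡ 0 at y ∈ {6, 9}; g ≡ 0 at y ∈ ∅; common: ∅.
  x = 10: f ≡ 0 at y ∈ {8}; g ≡ 0 at y ∈ {2, 10}; common: ∅.
Collecting: common zeros = {(0, 1), (3, 8)}, so the count is 2.
Comparison with the Bézout bound: 2 ≤ 4 = deg(f)·deg(g), as expected for curves with no common component (the affine F_11-count falls short of the bound because intersections may lie at infinity, over extension fields, or carry multiplicity).
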